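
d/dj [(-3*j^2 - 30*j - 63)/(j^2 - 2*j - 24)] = 18*(2*j^2 + 15*j + 33)/(j^4 - 4*j^3 - 44*j^2 + 96*j + 576)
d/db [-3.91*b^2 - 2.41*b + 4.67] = -7.82*b - 2.41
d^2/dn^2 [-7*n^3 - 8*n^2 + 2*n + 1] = -42*n - 16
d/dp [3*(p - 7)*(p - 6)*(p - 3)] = 9*p^2 - 96*p + 243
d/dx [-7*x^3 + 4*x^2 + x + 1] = -21*x^2 + 8*x + 1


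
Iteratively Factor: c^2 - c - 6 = (c - 3)*(c + 2)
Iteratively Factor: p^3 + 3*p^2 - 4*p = (p - 1)*(p^2 + 4*p) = (p - 1)*(p + 4)*(p)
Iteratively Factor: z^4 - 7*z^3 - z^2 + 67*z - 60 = (z + 3)*(z^3 - 10*z^2 + 29*z - 20) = (z - 4)*(z + 3)*(z^2 - 6*z + 5) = (z - 4)*(z - 1)*(z + 3)*(z - 5)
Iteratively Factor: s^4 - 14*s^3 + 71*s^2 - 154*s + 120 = (s - 2)*(s^3 - 12*s^2 + 47*s - 60) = (s - 5)*(s - 2)*(s^2 - 7*s + 12) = (s - 5)*(s - 3)*(s - 2)*(s - 4)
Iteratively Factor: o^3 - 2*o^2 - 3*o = (o + 1)*(o^2 - 3*o) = (o - 3)*(o + 1)*(o)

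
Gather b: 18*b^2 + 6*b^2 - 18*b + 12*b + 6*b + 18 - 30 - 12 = 24*b^2 - 24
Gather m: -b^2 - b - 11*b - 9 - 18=-b^2 - 12*b - 27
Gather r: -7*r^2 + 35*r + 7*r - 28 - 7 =-7*r^2 + 42*r - 35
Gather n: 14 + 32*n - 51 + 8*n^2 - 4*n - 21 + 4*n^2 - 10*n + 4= 12*n^2 + 18*n - 54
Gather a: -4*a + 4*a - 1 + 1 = 0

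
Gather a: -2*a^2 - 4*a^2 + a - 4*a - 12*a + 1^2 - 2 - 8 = -6*a^2 - 15*a - 9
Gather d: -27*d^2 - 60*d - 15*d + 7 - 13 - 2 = -27*d^2 - 75*d - 8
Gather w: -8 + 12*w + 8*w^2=8*w^2 + 12*w - 8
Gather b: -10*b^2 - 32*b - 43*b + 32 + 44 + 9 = -10*b^2 - 75*b + 85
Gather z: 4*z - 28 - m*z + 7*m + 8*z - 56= 7*m + z*(12 - m) - 84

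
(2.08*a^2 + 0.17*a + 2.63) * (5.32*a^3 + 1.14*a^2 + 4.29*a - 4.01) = 11.0656*a^5 + 3.2756*a^4 + 23.1086*a^3 - 4.6133*a^2 + 10.601*a - 10.5463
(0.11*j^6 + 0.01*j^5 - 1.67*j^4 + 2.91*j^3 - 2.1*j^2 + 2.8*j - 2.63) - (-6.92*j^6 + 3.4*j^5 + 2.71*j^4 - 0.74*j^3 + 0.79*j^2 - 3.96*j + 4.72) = 7.03*j^6 - 3.39*j^5 - 4.38*j^4 + 3.65*j^3 - 2.89*j^2 + 6.76*j - 7.35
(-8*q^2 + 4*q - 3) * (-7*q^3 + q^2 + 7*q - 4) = 56*q^5 - 36*q^4 - 31*q^3 + 57*q^2 - 37*q + 12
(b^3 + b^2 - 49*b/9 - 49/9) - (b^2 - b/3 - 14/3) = b^3 - 46*b/9 - 7/9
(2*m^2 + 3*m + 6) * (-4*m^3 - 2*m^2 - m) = -8*m^5 - 16*m^4 - 32*m^3 - 15*m^2 - 6*m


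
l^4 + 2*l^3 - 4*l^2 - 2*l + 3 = (l - 1)^2*(l + 1)*(l + 3)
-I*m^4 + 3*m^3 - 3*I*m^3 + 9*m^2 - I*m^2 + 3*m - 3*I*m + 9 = (m + 3)*(m - I)*(m + 3*I)*(-I*m + 1)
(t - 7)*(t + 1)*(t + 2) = t^3 - 4*t^2 - 19*t - 14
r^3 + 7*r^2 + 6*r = r*(r + 1)*(r + 6)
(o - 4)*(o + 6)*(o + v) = o^3 + o^2*v + 2*o^2 + 2*o*v - 24*o - 24*v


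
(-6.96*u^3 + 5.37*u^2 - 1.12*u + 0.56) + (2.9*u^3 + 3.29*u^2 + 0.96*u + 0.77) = -4.06*u^3 + 8.66*u^2 - 0.16*u + 1.33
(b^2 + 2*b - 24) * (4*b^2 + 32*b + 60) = 4*b^4 + 40*b^3 + 28*b^2 - 648*b - 1440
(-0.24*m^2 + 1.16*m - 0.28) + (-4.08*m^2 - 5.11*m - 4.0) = -4.32*m^2 - 3.95*m - 4.28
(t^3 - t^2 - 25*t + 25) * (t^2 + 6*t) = t^5 + 5*t^4 - 31*t^3 - 125*t^2 + 150*t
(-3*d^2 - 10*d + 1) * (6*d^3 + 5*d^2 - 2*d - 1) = -18*d^5 - 75*d^4 - 38*d^3 + 28*d^2 + 8*d - 1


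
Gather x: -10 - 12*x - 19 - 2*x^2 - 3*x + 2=-2*x^2 - 15*x - 27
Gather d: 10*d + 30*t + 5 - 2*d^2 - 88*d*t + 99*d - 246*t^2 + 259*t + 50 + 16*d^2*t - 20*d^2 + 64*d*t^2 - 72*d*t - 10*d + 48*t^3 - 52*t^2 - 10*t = d^2*(16*t - 22) + d*(64*t^2 - 160*t + 99) + 48*t^3 - 298*t^2 + 279*t + 55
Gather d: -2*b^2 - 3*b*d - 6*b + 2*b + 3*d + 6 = -2*b^2 - 4*b + d*(3 - 3*b) + 6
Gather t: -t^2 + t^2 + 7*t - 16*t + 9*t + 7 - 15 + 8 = 0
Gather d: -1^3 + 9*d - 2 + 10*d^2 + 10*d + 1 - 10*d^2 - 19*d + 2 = 0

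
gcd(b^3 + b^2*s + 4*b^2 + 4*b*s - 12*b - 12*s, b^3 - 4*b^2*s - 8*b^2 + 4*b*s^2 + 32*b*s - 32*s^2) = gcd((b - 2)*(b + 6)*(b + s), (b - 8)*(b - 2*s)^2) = 1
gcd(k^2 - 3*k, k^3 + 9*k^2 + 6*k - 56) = 1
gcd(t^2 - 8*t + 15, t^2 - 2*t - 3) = t - 3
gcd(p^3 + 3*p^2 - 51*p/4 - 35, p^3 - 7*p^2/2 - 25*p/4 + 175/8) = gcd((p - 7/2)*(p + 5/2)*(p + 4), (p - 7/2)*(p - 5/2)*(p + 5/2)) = p^2 - p - 35/4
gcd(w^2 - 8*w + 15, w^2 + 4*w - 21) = w - 3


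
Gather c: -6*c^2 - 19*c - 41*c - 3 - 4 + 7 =-6*c^2 - 60*c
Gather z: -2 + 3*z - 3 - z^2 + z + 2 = -z^2 + 4*z - 3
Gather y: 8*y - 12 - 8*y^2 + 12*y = -8*y^2 + 20*y - 12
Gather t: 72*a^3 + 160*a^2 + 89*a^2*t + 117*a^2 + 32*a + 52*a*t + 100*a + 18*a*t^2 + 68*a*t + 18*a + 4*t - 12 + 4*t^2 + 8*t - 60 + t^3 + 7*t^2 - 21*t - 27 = 72*a^3 + 277*a^2 + 150*a + t^3 + t^2*(18*a + 11) + t*(89*a^2 + 120*a - 9) - 99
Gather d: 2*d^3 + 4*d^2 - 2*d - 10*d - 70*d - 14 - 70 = 2*d^3 + 4*d^2 - 82*d - 84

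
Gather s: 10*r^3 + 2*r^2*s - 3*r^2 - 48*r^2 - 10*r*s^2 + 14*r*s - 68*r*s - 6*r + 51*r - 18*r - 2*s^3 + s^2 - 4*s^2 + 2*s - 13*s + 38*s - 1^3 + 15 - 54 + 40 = 10*r^3 - 51*r^2 + 27*r - 2*s^3 + s^2*(-10*r - 3) + s*(2*r^2 - 54*r + 27)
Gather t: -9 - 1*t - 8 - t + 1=-2*t - 16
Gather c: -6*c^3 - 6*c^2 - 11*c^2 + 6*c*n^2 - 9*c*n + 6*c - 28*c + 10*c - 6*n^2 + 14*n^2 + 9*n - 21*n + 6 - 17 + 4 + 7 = -6*c^3 - 17*c^2 + c*(6*n^2 - 9*n - 12) + 8*n^2 - 12*n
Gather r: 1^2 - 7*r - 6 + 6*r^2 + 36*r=6*r^2 + 29*r - 5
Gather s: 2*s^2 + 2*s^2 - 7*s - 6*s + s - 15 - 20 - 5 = 4*s^2 - 12*s - 40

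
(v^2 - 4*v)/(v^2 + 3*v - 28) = v/(v + 7)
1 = 1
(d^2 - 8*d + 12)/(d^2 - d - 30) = (d - 2)/(d + 5)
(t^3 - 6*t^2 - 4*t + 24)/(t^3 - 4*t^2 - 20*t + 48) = (t + 2)/(t + 4)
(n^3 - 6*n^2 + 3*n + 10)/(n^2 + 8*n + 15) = (n^3 - 6*n^2 + 3*n + 10)/(n^2 + 8*n + 15)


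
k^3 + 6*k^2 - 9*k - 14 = (k - 2)*(k + 1)*(k + 7)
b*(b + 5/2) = b^2 + 5*b/2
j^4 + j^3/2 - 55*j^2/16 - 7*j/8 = j*(j - 7/4)*(j + 1/4)*(j + 2)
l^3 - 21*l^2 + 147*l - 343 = (l - 7)^3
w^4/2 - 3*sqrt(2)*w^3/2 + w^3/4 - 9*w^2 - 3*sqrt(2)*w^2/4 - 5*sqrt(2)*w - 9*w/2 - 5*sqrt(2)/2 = (w/2 + sqrt(2)/2)*(w + 1/2)*(w - 5*sqrt(2))*(w + sqrt(2))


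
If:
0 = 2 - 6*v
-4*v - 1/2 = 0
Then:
No Solution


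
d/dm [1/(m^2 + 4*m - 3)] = 2*(-m - 2)/(m^2 + 4*m - 3)^2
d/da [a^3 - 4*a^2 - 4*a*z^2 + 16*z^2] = 3*a^2 - 8*a - 4*z^2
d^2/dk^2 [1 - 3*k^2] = -6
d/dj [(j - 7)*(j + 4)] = 2*j - 3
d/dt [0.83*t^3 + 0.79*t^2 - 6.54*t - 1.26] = 2.49*t^2 + 1.58*t - 6.54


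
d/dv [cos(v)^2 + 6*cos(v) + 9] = -2*(cos(v) + 3)*sin(v)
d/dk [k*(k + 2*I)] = 2*k + 2*I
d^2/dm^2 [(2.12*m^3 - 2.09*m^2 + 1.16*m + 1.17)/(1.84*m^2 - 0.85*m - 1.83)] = (18.6574*m^3 + 1.32818399999999*m^2 + 55.05444*m - 8.037264)/(6.229504*m^6 - 8.63328*m^5 - 14.598744*m^4 + 16.558595*m^3 + 14.519403*m^2 - 8.539695*m - 6.128487)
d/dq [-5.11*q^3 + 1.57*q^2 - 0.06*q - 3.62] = -15.33*q^2 + 3.14*q - 0.06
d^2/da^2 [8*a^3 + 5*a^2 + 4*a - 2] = 48*a + 10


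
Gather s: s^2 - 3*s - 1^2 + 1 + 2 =s^2 - 3*s + 2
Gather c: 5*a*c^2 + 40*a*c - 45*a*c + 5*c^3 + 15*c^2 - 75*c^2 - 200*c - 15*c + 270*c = 5*c^3 + c^2*(5*a - 60) + c*(55 - 5*a)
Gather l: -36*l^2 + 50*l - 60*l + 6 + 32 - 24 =-36*l^2 - 10*l + 14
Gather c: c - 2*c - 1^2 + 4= 3 - c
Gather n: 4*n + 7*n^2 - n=7*n^2 + 3*n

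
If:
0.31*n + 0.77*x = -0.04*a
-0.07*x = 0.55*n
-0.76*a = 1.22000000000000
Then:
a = -1.61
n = -0.01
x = 0.09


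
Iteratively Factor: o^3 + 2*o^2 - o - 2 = (o + 2)*(o^2 - 1) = (o + 1)*(o + 2)*(o - 1)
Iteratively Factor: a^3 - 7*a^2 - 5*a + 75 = (a - 5)*(a^2 - 2*a - 15) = (a - 5)*(a + 3)*(a - 5)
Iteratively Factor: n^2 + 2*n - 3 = (n + 3)*(n - 1)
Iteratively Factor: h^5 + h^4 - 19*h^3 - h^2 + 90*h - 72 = (h + 3)*(h^4 - 2*h^3 - 13*h^2 + 38*h - 24) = (h - 2)*(h + 3)*(h^3 - 13*h + 12) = (h - 2)*(h - 1)*(h + 3)*(h^2 + h - 12) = (h - 2)*(h - 1)*(h + 3)*(h + 4)*(h - 3)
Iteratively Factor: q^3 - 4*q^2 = (q)*(q^2 - 4*q) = q*(q - 4)*(q)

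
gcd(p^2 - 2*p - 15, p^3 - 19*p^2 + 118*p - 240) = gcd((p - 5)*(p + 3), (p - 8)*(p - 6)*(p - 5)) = p - 5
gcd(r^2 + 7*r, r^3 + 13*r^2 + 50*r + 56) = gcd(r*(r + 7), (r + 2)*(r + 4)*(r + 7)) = r + 7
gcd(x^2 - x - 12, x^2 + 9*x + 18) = x + 3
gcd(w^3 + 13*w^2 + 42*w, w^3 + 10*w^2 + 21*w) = w^2 + 7*w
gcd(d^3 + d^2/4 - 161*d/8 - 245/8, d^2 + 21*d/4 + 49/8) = d^2 + 21*d/4 + 49/8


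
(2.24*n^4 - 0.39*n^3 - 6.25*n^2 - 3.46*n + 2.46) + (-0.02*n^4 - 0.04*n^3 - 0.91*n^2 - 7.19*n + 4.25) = 2.22*n^4 - 0.43*n^3 - 7.16*n^2 - 10.65*n + 6.71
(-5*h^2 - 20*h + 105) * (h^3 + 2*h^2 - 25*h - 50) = -5*h^5 - 30*h^4 + 190*h^3 + 960*h^2 - 1625*h - 5250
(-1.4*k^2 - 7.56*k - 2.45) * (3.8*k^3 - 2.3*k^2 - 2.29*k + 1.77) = -5.32*k^5 - 25.508*k^4 + 11.284*k^3 + 20.4694*k^2 - 7.7707*k - 4.3365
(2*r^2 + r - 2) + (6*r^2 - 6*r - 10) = 8*r^2 - 5*r - 12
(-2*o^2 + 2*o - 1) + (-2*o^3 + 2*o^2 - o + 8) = -2*o^3 + o + 7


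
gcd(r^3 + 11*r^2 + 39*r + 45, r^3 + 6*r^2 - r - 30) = r^2 + 8*r + 15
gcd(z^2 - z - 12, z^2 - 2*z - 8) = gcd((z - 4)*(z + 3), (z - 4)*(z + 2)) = z - 4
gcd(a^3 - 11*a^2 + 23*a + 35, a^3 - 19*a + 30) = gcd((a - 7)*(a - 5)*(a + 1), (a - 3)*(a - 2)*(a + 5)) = 1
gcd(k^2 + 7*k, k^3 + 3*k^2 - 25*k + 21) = k + 7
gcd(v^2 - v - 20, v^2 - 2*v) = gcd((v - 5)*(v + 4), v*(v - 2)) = 1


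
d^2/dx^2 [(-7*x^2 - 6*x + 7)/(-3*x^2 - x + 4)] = 6*(11*x^3 + 21*x^2 + 51*x + 15)/(27*x^6 + 27*x^5 - 99*x^4 - 71*x^3 + 132*x^2 + 48*x - 64)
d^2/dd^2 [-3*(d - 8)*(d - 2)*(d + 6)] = 24 - 18*d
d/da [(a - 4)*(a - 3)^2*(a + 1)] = 4*a^3 - 27*a^2 + 46*a - 3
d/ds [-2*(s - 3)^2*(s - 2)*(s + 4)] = -8*s^3 + 24*s^2 + 44*s - 132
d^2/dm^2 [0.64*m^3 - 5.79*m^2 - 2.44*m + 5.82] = 3.84*m - 11.58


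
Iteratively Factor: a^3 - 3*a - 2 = (a + 1)*(a^2 - a - 2) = (a + 1)^2*(a - 2)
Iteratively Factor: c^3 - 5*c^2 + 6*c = (c - 2)*(c^2 - 3*c) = (c - 3)*(c - 2)*(c)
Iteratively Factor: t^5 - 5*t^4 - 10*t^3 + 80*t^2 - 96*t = (t - 3)*(t^4 - 2*t^3 - 16*t^2 + 32*t) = (t - 3)*(t + 4)*(t^3 - 6*t^2 + 8*t) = t*(t - 3)*(t + 4)*(t^2 - 6*t + 8) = t*(t - 4)*(t - 3)*(t + 4)*(t - 2)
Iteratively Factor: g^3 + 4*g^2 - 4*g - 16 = (g - 2)*(g^2 + 6*g + 8) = (g - 2)*(g + 2)*(g + 4)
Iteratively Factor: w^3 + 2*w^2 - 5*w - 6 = (w + 1)*(w^2 + w - 6) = (w - 2)*(w + 1)*(w + 3)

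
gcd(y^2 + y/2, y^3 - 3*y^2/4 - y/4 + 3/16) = y + 1/2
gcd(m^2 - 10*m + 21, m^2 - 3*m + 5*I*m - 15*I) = m - 3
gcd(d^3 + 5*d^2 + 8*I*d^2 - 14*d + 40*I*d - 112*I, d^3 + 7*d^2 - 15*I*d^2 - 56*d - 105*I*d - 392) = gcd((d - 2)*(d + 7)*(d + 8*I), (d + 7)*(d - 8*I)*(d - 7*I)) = d + 7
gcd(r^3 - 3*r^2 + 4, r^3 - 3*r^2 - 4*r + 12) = r - 2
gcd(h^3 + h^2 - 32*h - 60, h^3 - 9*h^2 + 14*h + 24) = h - 6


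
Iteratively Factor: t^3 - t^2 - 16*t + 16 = (t - 4)*(t^2 + 3*t - 4) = (t - 4)*(t - 1)*(t + 4)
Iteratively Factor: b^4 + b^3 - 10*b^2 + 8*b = (b + 4)*(b^3 - 3*b^2 + 2*b) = (b - 2)*(b + 4)*(b^2 - b) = (b - 2)*(b - 1)*(b + 4)*(b)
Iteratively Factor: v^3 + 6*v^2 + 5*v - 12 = (v - 1)*(v^2 + 7*v + 12) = (v - 1)*(v + 4)*(v + 3)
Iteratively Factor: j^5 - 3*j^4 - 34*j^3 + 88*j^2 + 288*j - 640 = (j - 5)*(j^4 + 2*j^3 - 24*j^2 - 32*j + 128) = (j - 5)*(j + 4)*(j^3 - 2*j^2 - 16*j + 32) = (j - 5)*(j - 2)*(j + 4)*(j^2 - 16) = (j - 5)*(j - 2)*(j + 4)^2*(j - 4)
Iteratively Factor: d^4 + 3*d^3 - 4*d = (d + 2)*(d^3 + d^2 - 2*d) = (d - 1)*(d + 2)*(d^2 + 2*d) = (d - 1)*(d + 2)^2*(d)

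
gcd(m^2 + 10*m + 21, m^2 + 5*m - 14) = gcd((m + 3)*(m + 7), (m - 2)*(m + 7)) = m + 7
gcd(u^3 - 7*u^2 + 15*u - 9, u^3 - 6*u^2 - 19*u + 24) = u - 1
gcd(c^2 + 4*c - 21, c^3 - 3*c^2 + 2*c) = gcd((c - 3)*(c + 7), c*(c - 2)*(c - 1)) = 1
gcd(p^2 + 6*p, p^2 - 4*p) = p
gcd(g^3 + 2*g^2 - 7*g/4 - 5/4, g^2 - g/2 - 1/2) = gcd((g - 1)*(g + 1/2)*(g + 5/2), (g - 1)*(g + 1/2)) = g^2 - g/2 - 1/2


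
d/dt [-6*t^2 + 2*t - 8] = 2 - 12*t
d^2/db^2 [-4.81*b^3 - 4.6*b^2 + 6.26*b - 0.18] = -28.86*b - 9.2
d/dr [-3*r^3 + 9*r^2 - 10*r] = -9*r^2 + 18*r - 10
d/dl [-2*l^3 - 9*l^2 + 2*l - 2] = -6*l^2 - 18*l + 2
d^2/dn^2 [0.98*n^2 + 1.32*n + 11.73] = 1.96000000000000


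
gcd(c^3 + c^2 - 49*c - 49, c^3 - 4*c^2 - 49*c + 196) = c^2 - 49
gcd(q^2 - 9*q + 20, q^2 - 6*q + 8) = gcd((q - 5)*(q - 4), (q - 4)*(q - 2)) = q - 4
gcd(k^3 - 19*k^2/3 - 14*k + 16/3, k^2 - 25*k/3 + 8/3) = k^2 - 25*k/3 + 8/3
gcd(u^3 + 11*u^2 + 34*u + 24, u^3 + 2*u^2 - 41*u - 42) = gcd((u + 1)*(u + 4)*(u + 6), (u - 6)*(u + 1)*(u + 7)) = u + 1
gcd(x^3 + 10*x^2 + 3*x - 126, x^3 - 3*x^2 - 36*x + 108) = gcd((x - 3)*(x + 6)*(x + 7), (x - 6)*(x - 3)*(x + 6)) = x^2 + 3*x - 18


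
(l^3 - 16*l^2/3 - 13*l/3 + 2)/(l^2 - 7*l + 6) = (3*l^2 + 2*l - 1)/(3*(l - 1))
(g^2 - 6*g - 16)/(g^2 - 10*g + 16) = (g + 2)/(g - 2)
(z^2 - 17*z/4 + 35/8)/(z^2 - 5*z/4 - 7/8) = (2*z - 5)/(2*z + 1)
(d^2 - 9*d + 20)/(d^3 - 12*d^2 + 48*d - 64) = (d - 5)/(d^2 - 8*d + 16)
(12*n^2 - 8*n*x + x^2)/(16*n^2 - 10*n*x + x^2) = (-6*n + x)/(-8*n + x)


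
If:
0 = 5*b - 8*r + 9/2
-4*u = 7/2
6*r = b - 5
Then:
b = -67/22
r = -59/44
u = -7/8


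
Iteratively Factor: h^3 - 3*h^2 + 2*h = (h - 1)*(h^2 - 2*h) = (h - 2)*(h - 1)*(h)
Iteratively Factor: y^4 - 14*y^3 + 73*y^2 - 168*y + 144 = (y - 3)*(y^3 - 11*y^2 + 40*y - 48) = (y - 4)*(y - 3)*(y^2 - 7*y + 12) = (y - 4)*(y - 3)^2*(y - 4)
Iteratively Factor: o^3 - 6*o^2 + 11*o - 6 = (o - 2)*(o^2 - 4*o + 3) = (o - 3)*(o - 2)*(o - 1)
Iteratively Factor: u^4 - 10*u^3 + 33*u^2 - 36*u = (u - 3)*(u^3 - 7*u^2 + 12*u) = (u - 3)^2*(u^2 - 4*u) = u*(u - 3)^2*(u - 4)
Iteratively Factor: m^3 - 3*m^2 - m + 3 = (m - 3)*(m^2 - 1) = (m - 3)*(m - 1)*(m + 1)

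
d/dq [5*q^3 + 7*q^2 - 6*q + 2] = 15*q^2 + 14*q - 6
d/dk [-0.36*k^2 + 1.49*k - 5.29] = 1.49 - 0.72*k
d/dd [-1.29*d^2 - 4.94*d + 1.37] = -2.58*d - 4.94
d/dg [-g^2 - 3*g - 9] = -2*g - 3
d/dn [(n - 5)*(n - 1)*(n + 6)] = 3*n^2 - 31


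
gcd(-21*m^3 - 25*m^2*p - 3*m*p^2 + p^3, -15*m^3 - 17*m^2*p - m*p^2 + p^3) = 3*m^2 + 4*m*p + p^2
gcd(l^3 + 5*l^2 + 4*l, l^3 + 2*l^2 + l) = l^2 + l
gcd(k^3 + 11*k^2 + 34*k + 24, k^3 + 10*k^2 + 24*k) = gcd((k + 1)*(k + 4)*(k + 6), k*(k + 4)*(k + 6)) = k^2 + 10*k + 24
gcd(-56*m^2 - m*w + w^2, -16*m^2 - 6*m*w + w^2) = -8*m + w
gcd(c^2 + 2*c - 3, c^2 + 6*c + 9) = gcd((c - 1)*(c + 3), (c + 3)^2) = c + 3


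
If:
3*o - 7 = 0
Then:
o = 7/3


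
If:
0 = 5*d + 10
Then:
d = -2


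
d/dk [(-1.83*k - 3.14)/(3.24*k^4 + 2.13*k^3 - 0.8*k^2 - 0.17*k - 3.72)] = (17.7876*k^4 + 48.4902*k^3 + 18.6006*k^2 - 5.024*k + 6.2738)/(10.4976*k^8 + 13.8024*k^7 - 0.647100000000002*k^6 - 4.5096*k^5 - 24.1898*k^4 - 15.5752*k^3 + 5.9809*k^2 + 1.2648*k + 13.8384)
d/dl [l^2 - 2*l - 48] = 2*l - 2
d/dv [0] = 0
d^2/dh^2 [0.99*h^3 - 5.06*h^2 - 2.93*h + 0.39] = 5.94*h - 10.12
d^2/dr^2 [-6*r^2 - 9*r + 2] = -12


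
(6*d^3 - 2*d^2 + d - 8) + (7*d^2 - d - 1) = 6*d^3 + 5*d^2 - 9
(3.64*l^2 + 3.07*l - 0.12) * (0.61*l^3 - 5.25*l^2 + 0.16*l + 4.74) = 2.2204*l^5 - 17.2373*l^4 - 15.6083*l^3 + 18.3748*l^2 + 14.5326*l - 0.5688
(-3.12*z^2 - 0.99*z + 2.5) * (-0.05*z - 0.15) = 0.156*z^3 + 0.5175*z^2 + 0.0235*z - 0.375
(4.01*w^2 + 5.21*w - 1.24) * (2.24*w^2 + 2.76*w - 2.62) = 8.9824*w^4 + 22.738*w^3 + 1.0958*w^2 - 17.0726*w + 3.2488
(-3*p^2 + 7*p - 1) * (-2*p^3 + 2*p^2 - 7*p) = 6*p^5 - 20*p^4 + 37*p^3 - 51*p^2 + 7*p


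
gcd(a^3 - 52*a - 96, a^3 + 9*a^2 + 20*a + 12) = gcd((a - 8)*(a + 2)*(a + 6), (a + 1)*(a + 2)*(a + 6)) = a^2 + 8*a + 12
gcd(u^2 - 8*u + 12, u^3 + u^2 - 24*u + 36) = u - 2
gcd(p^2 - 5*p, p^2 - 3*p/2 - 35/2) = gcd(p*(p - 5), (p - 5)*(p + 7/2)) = p - 5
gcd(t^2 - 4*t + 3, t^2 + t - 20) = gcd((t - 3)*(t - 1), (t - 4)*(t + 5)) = 1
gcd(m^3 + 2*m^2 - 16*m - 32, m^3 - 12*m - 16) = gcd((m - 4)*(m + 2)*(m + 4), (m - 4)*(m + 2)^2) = m^2 - 2*m - 8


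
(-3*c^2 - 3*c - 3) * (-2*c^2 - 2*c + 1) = 6*c^4 + 12*c^3 + 9*c^2 + 3*c - 3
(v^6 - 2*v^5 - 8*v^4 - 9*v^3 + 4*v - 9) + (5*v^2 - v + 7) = v^6 - 2*v^5 - 8*v^4 - 9*v^3 + 5*v^2 + 3*v - 2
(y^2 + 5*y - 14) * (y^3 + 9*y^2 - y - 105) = y^5 + 14*y^4 + 30*y^3 - 236*y^2 - 511*y + 1470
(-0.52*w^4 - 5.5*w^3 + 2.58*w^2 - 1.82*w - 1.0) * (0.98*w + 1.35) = -0.5096*w^5 - 6.092*w^4 - 4.8966*w^3 + 1.6994*w^2 - 3.437*w - 1.35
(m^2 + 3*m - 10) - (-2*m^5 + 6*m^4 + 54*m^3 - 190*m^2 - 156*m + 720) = 2*m^5 - 6*m^4 - 54*m^3 + 191*m^2 + 159*m - 730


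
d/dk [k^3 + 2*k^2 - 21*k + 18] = 3*k^2 + 4*k - 21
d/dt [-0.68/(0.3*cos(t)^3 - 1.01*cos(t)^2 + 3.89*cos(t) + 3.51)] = (-0.612*cos(t)^2 + 1.3736*cos(t) - 2.6452)*sin(t)/(0.3*cos(t)^3 - 1.01*cos(t)^2 + 3.89*cos(t) + 3.51)^2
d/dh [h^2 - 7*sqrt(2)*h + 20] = 2*h - 7*sqrt(2)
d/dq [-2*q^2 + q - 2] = 1 - 4*q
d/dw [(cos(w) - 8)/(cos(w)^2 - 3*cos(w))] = (sin(w) + 24*sin(w)/cos(w)^2 - 16*tan(w))/(cos(w) - 3)^2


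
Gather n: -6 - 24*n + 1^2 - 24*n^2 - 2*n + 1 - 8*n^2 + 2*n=-32*n^2 - 24*n - 4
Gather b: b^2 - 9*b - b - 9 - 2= b^2 - 10*b - 11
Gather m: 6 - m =6 - m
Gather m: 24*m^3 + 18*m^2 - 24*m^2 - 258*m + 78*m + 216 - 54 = 24*m^3 - 6*m^2 - 180*m + 162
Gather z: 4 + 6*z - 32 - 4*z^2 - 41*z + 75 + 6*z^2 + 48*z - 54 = 2*z^2 + 13*z - 7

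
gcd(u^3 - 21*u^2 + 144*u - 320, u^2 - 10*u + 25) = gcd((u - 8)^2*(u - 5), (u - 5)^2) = u - 5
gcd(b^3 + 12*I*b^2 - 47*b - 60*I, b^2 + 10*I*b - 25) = b + 5*I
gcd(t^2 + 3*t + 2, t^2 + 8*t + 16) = 1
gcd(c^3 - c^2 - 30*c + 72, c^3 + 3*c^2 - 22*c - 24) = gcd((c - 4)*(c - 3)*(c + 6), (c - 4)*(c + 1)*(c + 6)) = c^2 + 2*c - 24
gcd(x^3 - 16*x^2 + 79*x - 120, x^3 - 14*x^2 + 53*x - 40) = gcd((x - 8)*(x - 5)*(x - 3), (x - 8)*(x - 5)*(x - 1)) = x^2 - 13*x + 40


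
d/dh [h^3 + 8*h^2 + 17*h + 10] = 3*h^2 + 16*h + 17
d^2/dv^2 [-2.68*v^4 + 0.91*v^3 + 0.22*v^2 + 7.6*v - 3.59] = -32.16*v^2 + 5.46*v + 0.44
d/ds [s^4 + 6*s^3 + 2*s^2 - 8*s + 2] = 4*s^3 + 18*s^2 + 4*s - 8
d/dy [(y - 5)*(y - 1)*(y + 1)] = 3*y^2 - 10*y - 1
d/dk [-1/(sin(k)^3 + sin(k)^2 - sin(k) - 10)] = (3*sin(k)^2 + 2*sin(k) - 1)*cos(k)/(sin(k)^3 + sin(k)^2 - sin(k) - 10)^2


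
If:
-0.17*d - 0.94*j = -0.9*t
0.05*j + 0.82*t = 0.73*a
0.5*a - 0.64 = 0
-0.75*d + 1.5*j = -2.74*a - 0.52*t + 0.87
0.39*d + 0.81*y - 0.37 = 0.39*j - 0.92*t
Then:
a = 1.28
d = 4.74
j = 0.22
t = 1.13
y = -3.00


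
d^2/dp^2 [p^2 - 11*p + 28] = 2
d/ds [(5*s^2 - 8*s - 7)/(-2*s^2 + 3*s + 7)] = (-s^2 + 42*s - 35)/(4*s^4 - 12*s^3 - 19*s^2 + 42*s + 49)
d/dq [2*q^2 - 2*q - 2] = 4*q - 2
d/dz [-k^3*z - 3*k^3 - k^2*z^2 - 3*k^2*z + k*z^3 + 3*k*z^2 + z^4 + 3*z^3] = -k^3 - 2*k^2*z - 3*k^2 + 3*k*z^2 + 6*k*z + 4*z^3 + 9*z^2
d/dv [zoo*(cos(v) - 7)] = zoo*sin(v)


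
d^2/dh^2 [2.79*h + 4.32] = 0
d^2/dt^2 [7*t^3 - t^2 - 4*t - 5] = 42*t - 2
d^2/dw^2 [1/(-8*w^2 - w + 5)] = 2*(64*w^2 + 8*w - (16*w + 1)^2 - 40)/(8*w^2 + w - 5)^3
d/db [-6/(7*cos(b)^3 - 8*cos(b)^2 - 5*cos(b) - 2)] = 6*(-21*cos(b)^2 + 16*cos(b) + 5)*sin(b)/(-7*cos(b)^3 + 8*cos(b)^2 + 5*cos(b) + 2)^2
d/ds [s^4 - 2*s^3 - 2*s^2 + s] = 4*s^3 - 6*s^2 - 4*s + 1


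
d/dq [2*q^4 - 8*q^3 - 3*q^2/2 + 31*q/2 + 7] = 8*q^3 - 24*q^2 - 3*q + 31/2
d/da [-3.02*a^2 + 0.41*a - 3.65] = 0.41 - 6.04*a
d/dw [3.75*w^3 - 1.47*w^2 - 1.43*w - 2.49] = 11.25*w^2 - 2.94*w - 1.43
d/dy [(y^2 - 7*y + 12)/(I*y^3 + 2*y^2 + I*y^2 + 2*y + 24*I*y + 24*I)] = (I*y^4 - 14*I*y^3 + y^2*(-16 + 5*I) + y*(48 - 24*I) + 24 + 456*I)/(y^6 + y^5*(2 - 4*I) + y^4*(45 - 8*I) + y^3*(88 - 100*I) + y^2*(620 - 192*I) + y*(1152 - 96*I) + 576)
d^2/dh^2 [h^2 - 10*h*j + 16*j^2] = 2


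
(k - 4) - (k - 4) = 0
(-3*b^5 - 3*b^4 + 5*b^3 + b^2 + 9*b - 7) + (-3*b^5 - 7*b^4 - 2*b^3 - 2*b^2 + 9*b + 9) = -6*b^5 - 10*b^4 + 3*b^3 - b^2 + 18*b + 2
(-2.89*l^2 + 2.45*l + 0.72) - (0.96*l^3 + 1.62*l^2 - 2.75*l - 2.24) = -0.96*l^3 - 4.51*l^2 + 5.2*l + 2.96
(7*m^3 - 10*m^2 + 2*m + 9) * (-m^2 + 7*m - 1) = -7*m^5 + 59*m^4 - 79*m^3 + 15*m^2 + 61*m - 9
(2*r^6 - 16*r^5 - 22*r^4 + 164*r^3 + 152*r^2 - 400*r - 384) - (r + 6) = 2*r^6 - 16*r^5 - 22*r^4 + 164*r^3 + 152*r^2 - 401*r - 390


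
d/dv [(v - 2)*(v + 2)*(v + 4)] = 3*v^2 + 8*v - 4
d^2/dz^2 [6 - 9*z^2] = -18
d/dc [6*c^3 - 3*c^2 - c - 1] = 18*c^2 - 6*c - 1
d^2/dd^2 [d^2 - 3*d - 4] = 2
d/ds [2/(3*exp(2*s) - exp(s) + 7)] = (2 - 12*exp(s))*exp(s)/(3*exp(2*s) - exp(s) + 7)^2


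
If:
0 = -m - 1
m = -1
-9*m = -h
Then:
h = -9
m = -1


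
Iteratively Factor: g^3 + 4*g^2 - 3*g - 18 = (g + 3)*(g^2 + g - 6) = (g - 2)*(g + 3)*(g + 3)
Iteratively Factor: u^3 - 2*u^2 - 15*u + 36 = (u + 4)*(u^2 - 6*u + 9) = (u - 3)*(u + 4)*(u - 3)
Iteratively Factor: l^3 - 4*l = (l - 2)*(l^2 + 2*l) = l*(l - 2)*(l + 2)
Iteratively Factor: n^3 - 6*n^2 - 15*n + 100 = (n - 5)*(n^2 - n - 20) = (n - 5)^2*(n + 4)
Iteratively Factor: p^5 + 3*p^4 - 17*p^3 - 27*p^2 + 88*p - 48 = (p - 3)*(p^4 + 6*p^3 + p^2 - 24*p + 16) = (p - 3)*(p + 4)*(p^3 + 2*p^2 - 7*p + 4) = (p - 3)*(p + 4)^2*(p^2 - 2*p + 1) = (p - 3)*(p - 1)*(p + 4)^2*(p - 1)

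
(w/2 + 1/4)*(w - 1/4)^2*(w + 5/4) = w^4/2 + 5*w^3/8 - 3*w^2/32 - 13*w/128 + 5/256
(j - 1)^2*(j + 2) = j^3 - 3*j + 2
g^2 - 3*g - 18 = (g - 6)*(g + 3)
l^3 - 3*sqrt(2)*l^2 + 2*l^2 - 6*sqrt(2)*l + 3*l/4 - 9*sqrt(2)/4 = (l + 1/2)*(l + 3/2)*(l - 3*sqrt(2))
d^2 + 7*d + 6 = (d + 1)*(d + 6)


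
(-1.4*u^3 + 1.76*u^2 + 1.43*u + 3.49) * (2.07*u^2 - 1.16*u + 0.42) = -2.898*u^5 + 5.2672*u^4 + 0.3305*u^3 + 6.3047*u^2 - 3.4478*u + 1.4658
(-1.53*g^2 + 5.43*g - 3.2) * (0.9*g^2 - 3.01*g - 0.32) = -1.377*g^4 + 9.4923*g^3 - 18.7347*g^2 + 7.8944*g + 1.024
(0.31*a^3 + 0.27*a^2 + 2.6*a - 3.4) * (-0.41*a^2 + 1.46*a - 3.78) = -0.1271*a^5 + 0.3419*a^4 - 1.8436*a^3 + 4.1694*a^2 - 14.792*a + 12.852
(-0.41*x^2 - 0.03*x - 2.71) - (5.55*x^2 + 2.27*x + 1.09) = -5.96*x^2 - 2.3*x - 3.8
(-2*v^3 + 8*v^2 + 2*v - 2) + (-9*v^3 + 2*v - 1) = -11*v^3 + 8*v^2 + 4*v - 3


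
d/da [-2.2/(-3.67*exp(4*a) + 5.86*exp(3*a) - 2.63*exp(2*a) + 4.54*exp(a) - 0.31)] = (-32.296*exp(3*a) + 38.676*exp(2*a) - 11.572*exp(a) + 9.988)*exp(a)/(3.67*exp(4*a) - 5.86*exp(3*a) + 2.63*exp(2*a) - 4.54*exp(a) + 0.31)^2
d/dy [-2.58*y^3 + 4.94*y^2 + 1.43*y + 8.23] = -7.74*y^2 + 9.88*y + 1.43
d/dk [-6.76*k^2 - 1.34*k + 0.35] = -13.52*k - 1.34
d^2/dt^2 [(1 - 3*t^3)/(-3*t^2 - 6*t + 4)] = 6*(48*t^3 - 81*t^2 + 30*t - 16)/(27*t^6 + 162*t^5 + 216*t^4 - 216*t^3 - 288*t^2 + 288*t - 64)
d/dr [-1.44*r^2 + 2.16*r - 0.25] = 2.16 - 2.88*r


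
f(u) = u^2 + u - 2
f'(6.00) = 13.00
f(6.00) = 40.00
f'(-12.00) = -23.00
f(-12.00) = 130.00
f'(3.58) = 8.16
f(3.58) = 14.40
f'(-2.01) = -3.02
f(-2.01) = 0.03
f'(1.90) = 4.80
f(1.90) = 3.51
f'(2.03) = 5.06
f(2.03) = 4.15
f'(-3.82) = -6.64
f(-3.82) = 8.77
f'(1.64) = 4.28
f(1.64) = 2.33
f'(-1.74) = -2.48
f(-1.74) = -0.71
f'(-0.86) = -0.72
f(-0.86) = -2.12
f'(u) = 2*u + 1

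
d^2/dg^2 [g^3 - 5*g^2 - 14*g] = 6*g - 10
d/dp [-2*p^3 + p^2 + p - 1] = -6*p^2 + 2*p + 1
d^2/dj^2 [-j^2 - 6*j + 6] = -2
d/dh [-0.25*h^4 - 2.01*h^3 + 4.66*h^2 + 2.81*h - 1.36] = -1.0*h^3 - 6.03*h^2 + 9.32*h + 2.81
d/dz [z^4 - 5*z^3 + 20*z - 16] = 4*z^3 - 15*z^2 + 20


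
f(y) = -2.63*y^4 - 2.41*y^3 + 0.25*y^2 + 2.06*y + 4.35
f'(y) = -10.52*y^3 - 7.23*y^2 + 0.5*y + 2.06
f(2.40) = -109.84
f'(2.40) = -183.81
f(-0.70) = 3.23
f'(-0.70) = 1.78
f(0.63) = 4.73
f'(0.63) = -3.13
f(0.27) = 4.86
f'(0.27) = 1.46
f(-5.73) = -2380.98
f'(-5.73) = 1740.97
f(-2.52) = -66.75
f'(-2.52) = 123.24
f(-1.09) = 1.81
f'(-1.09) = 6.55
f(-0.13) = 4.09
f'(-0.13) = 1.90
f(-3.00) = -147.54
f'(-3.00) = 219.53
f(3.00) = -265.32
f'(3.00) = -345.55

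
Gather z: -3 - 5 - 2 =-10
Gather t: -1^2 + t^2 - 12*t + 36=t^2 - 12*t + 35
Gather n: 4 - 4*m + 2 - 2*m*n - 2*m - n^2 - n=-6*m - n^2 + n*(-2*m - 1) + 6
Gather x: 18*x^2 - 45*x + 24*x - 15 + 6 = 18*x^2 - 21*x - 9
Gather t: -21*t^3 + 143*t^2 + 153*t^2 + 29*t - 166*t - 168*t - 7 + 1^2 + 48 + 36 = -21*t^3 + 296*t^2 - 305*t + 78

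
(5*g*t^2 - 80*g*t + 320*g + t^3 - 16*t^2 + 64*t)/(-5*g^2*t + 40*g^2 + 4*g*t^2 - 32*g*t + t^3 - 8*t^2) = (t - 8)/(-g + t)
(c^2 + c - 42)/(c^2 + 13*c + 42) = (c - 6)/(c + 6)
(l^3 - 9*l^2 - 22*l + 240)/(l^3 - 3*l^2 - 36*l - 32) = (l^2 - l - 30)/(l^2 + 5*l + 4)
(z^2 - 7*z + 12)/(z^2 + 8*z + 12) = (z^2 - 7*z + 12)/(z^2 + 8*z + 12)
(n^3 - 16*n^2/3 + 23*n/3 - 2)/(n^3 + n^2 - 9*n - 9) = (3*n^2 - 7*n + 2)/(3*(n^2 + 4*n + 3))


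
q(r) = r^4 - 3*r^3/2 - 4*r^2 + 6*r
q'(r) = 4*r^3 - 9*r^2/2 - 8*r + 6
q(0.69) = 1.97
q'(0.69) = -0.35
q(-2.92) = 58.42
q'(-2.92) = -108.60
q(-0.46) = -3.42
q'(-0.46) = 8.34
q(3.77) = 87.40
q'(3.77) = 126.21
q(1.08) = 1.29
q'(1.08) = -2.85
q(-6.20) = 1644.17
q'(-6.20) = -1070.69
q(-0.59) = -4.50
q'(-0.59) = 8.33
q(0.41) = 1.71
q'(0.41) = 2.24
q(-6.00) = 1440.00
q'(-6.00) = -972.00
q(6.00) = 864.00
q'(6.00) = 660.00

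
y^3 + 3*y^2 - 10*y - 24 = (y - 3)*(y + 2)*(y + 4)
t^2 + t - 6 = (t - 2)*(t + 3)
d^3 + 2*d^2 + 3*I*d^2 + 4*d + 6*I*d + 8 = (d + 2)*(d - I)*(d + 4*I)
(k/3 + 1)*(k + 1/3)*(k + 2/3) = k^3/3 + 4*k^2/3 + 29*k/27 + 2/9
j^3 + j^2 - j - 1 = (j - 1)*(j + 1)^2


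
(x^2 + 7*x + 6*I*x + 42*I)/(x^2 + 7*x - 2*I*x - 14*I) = (x + 6*I)/(x - 2*I)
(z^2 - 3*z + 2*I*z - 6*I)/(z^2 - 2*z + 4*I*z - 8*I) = (z^2 + z*(-3 + 2*I) - 6*I)/(z^2 + z*(-2 + 4*I) - 8*I)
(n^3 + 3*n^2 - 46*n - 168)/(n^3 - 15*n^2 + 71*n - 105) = (n^2 + 10*n + 24)/(n^2 - 8*n + 15)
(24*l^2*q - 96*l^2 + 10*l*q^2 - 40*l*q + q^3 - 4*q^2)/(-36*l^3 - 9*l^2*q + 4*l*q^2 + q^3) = (6*l*q - 24*l + q^2 - 4*q)/(-9*l^2 + q^2)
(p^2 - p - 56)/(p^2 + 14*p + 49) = (p - 8)/(p + 7)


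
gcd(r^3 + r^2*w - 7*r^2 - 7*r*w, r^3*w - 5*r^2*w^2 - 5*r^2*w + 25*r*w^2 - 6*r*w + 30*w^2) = 1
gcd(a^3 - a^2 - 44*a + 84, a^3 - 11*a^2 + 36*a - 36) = a^2 - 8*a + 12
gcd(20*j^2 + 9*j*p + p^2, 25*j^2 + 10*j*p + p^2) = 5*j + p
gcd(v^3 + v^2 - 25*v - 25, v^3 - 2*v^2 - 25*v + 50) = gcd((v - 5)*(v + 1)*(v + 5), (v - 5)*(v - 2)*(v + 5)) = v^2 - 25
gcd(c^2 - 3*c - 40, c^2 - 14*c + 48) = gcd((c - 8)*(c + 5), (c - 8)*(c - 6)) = c - 8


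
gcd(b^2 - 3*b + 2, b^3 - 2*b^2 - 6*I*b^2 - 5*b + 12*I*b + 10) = b - 2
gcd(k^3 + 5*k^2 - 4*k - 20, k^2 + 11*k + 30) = k + 5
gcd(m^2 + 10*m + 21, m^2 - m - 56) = m + 7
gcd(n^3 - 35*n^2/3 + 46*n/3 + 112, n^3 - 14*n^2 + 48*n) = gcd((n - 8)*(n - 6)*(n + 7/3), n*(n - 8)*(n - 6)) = n^2 - 14*n + 48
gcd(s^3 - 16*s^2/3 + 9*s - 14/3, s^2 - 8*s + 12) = s - 2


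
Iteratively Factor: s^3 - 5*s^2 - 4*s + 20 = (s - 5)*(s^2 - 4) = (s - 5)*(s + 2)*(s - 2)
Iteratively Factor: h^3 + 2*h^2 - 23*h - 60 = (h - 5)*(h^2 + 7*h + 12) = (h - 5)*(h + 3)*(h + 4)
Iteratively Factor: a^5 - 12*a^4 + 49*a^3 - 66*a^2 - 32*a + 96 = (a - 4)*(a^4 - 8*a^3 + 17*a^2 + 2*a - 24) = (a - 4)^2*(a^3 - 4*a^2 + a + 6) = (a - 4)^2*(a + 1)*(a^2 - 5*a + 6) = (a - 4)^2*(a - 2)*(a + 1)*(a - 3)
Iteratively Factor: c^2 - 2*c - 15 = (c - 5)*(c + 3)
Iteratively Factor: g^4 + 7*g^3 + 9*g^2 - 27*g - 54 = (g + 3)*(g^3 + 4*g^2 - 3*g - 18) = (g + 3)^2*(g^2 + g - 6) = (g + 3)^3*(g - 2)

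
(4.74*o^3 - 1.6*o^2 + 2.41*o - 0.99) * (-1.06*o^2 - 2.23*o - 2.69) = -5.0244*o^5 - 8.8742*o^4 - 11.7372*o^3 - 0.0208999999999993*o^2 - 4.2752*o + 2.6631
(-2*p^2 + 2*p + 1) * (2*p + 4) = -4*p^3 - 4*p^2 + 10*p + 4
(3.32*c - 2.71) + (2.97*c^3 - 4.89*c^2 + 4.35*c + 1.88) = 2.97*c^3 - 4.89*c^2 + 7.67*c - 0.83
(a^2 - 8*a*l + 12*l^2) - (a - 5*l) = a^2 - 8*a*l - a + 12*l^2 + 5*l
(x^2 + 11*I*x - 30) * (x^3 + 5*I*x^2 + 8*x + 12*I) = x^5 + 16*I*x^4 - 77*x^3 - 50*I*x^2 - 372*x - 360*I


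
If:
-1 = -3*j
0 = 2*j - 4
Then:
No Solution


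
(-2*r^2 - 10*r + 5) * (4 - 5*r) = 10*r^3 + 42*r^2 - 65*r + 20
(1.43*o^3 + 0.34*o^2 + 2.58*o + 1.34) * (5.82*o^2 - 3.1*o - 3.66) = 8.3226*o^5 - 2.4542*o^4 + 8.7278*o^3 - 1.4436*o^2 - 13.5968*o - 4.9044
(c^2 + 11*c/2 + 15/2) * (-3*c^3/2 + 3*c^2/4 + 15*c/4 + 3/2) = -3*c^5/2 - 15*c^4/2 - 27*c^3/8 + 111*c^2/4 + 291*c/8 + 45/4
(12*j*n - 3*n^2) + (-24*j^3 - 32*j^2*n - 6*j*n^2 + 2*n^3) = -24*j^3 - 32*j^2*n - 6*j*n^2 + 12*j*n + 2*n^3 - 3*n^2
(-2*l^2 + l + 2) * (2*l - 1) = -4*l^3 + 4*l^2 + 3*l - 2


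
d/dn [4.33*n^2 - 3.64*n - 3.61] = 8.66*n - 3.64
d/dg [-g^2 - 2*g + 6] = -2*g - 2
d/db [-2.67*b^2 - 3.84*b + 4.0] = -5.34*b - 3.84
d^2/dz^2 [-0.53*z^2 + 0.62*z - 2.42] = -1.06000000000000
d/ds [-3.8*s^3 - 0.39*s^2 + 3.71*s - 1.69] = -11.4*s^2 - 0.78*s + 3.71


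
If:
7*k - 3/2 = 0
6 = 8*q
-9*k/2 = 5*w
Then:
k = 3/14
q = 3/4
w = -27/140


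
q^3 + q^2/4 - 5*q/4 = q*(q - 1)*(q + 5/4)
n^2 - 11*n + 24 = (n - 8)*(n - 3)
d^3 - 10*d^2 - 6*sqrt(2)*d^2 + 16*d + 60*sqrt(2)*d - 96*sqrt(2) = (d - 8)*(d - 2)*(d - 6*sqrt(2))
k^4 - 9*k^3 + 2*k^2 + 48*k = k*(k - 8)*(k - 3)*(k + 2)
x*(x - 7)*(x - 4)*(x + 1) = x^4 - 10*x^3 + 17*x^2 + 28*x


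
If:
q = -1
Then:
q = -1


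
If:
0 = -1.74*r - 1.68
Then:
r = -0.97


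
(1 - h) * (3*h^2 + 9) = -3*h^3 + 3*h^2 - 9*h + 9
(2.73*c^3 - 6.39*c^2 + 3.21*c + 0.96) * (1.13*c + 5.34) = 3.0849*c^4 + 7.3575*c^3 - 30.4953*c^2 + 18.2262*c + 5.1264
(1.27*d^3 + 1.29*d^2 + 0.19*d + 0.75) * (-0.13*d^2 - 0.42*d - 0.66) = -0.1651*d^5 - 0.7011*d^4 - 1.4047*d^3 - 1.0287*d^2 - 0.4404*d - 0.495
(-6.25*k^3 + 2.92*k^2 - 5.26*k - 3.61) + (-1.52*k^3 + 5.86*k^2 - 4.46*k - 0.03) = -7.77*k^3 + 8.78*k^2 - 9.72*k - 3.64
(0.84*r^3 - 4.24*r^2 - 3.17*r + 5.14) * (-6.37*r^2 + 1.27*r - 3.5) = -5.3508*r^5 + 28.0756*r^4 + 11.8681*r^3 - 21.9277*r^2 + 17.6228*r - 17.99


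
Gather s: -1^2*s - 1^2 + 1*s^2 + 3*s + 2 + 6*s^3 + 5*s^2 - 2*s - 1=6*s^3 + 6*s^2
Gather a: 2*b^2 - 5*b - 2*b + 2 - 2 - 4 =2*b^2 - 7*b - 4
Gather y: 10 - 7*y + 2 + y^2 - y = y^2 - 8*y + 12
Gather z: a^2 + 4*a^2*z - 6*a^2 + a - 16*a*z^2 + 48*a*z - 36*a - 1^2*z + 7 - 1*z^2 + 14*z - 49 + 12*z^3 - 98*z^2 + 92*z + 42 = -5*a^2 - 35*a + 12*z^3 + z^2*(-16*a - 99) + z*(4*a^2 + 48*a + 105)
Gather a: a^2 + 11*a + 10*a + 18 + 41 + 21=a^2 + 21*a + 80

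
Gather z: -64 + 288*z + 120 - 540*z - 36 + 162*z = 20 - 90*z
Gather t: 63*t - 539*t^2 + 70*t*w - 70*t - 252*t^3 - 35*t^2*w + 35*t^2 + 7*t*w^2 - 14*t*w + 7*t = -252*t^3 + t^2*(-35*w - 504) + t*(7*w^2 + 56*w)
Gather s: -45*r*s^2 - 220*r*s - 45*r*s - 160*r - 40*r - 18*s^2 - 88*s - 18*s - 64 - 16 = -200*r + s^2*(-45*r - 18) + s*(-265*r - 106) - 80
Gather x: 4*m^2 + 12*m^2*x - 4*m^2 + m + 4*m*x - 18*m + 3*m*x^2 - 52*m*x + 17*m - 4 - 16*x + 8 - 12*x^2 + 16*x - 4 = x^2*(3*m - 12) + x*(12*m^2 - 48*m)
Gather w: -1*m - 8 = -m - 8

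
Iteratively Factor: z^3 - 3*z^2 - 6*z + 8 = (z - 4)*(z^2 + z - 2) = (z - 4)*(z + 2)*(z - 1)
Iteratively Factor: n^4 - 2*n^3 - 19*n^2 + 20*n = (n + 4)*(n^3 - 6*n^2 + 5*n) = (n - 5)*(n + 4)*(n^2 - n) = n*(n - 5)*(n + 4)*(n - 1)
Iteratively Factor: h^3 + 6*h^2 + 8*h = (h + 4)*(h^2 + 2*h) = (h + 2)*(h + 4)*(h)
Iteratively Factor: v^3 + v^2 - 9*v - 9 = (v - 3)*(v^2 + 4*v + 3) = (v - 3)*(v + 3)*(v + 1)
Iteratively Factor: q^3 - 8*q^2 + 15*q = (q - 3)*(q^2 - 5*q) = (q - 5)*(q - 3)*(q)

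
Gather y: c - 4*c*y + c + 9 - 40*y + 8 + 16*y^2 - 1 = 2*c + 16*y^2 + y*(-4*c - 40) + 16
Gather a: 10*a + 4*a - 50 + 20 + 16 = 14*a - 14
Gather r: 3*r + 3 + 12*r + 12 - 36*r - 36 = -21*r - 21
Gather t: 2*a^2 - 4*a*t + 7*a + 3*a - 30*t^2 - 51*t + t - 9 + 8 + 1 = 2*a^2 + 10*a - 30*t^2 + t*(-4*a - 50)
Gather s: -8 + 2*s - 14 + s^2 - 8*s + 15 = s^2 - 6*s - 7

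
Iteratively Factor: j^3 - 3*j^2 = (j)*(j^2 - 3*j) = j^2*(j - 3)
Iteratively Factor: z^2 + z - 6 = (z - 2)*(z + 3)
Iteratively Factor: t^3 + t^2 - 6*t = (t - 2)*(t^2 + 3*t) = t*(t - 2)*(t + 3)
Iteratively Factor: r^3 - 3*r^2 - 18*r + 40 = (r - 5)*(r^2 + 2*r - 8) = (r - 5)*(r - 2)*(r + 4)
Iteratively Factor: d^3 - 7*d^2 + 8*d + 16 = (d - 4)*(d^2 - 3*d - 4) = (d - 4)^2*(d + 1)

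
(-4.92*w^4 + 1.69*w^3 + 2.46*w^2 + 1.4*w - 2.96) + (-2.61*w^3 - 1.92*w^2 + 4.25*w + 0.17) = -4.92*w^4 - 0.92*w^3 + 0.54*w^2 + 5.65*w - 2.79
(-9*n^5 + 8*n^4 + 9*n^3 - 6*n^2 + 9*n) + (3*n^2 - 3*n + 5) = -9*n^5 + 8*n^4 + 9*n^3 - 3*n^2 + 6*n + 5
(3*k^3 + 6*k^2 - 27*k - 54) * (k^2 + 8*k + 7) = 3*k^5 + 30*k^4 + 42*k^3 - 228*k^2 - 621*k - 378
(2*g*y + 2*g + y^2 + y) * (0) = 0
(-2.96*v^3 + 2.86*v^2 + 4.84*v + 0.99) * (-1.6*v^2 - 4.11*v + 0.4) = 4.736*v^5 + 7.5896*v^4 - 20.6826*v^3 - 20.3324*v^2 - 2.1329*v + 0.396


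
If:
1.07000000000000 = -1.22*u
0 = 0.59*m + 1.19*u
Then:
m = 1.77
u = -0.88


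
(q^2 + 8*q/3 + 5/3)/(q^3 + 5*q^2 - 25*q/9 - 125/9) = 3*(q + 1)/(3*q^2 + 10*q - 25)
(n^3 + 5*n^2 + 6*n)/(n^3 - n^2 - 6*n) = (n + 3)/(n - 3)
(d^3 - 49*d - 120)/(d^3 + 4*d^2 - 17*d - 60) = (d - 8)/(d - 4)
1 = 1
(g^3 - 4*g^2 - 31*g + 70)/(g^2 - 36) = (g^3 - 4*g^2 - 31*g + 70)/(g^2 - 36)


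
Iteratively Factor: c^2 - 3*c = (c)*(c - 3)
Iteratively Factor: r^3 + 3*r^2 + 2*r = (r)*(r^2 + 3*r + 2) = r*(r + 1)*(r + 2)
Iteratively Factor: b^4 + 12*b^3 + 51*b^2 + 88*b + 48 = (b + 4)*(b^3 + 8*b^2 + 19*b + 12) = (b + 1)*(b + 4)*(b^2 + 7*b + 12) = (b + 1)*(b + 4)^2*(b + 3)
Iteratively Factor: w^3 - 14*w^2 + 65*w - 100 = (w - 5)*(w^2 - 9*w + 20) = (w - 5)^2*(w - 4)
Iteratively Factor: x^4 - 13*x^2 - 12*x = (x - 4)*(x^3 + 4*x^2 + 3*x) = (x - 4)*(x + 3)*(x^2 + x) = (x - 4)*(x + 1)*(x + 3)*(x)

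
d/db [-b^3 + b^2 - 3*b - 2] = -3*b^2 + 2*b - 3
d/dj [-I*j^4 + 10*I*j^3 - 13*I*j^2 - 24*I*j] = I*(-4*j^3 + 30*j^2 - 26*j - 24)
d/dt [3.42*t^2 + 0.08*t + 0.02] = 6.84*t + 0.08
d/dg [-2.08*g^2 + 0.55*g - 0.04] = 0.55 - 4.16*g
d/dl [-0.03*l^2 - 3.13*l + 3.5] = -0.06*l - 3.13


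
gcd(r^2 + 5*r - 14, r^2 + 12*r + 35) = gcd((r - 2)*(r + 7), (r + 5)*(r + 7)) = r + 7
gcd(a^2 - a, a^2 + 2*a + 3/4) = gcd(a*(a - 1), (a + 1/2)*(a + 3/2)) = 1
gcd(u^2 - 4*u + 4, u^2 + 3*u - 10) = u - 2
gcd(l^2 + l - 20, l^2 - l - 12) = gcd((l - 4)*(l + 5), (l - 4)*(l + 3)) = l - 4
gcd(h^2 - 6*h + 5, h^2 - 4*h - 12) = 1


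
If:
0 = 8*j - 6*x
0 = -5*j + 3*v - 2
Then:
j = 3*x/4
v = 5*x/4 + 2/3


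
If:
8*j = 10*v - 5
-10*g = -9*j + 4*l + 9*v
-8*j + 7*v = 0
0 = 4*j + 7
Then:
No Solution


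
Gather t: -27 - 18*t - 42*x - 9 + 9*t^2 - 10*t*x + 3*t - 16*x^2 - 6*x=9*t^2 + t*(-10*x - 15) - 16*x^2 - 48*x - 36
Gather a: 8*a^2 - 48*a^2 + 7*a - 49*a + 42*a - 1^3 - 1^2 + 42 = 40 - 40*a^2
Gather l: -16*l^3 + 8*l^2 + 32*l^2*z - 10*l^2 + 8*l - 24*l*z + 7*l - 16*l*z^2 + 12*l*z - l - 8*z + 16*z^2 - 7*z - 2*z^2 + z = -16*l^3 + l^2*(32*z - 2) + l*(-16*z^2 - 12*z + 14) + 14*z^2 - 14*z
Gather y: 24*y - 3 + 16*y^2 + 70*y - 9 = 16*y^2 + 94*y - 12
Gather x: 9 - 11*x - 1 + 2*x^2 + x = 2*x^2 - 10*x + 8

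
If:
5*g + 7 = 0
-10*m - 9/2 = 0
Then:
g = -7/5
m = -9/20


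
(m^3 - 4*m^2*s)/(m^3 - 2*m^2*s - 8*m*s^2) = m/(m + 2*s)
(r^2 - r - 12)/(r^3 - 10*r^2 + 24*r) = (r + 3)/(r*(r - 6))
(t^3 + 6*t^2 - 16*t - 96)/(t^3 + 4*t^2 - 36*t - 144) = (t - 4)/(t - 6)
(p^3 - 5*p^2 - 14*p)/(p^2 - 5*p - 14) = p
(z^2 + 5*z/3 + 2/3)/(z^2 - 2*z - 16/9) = 3*(z + 1)/(3*z - 8)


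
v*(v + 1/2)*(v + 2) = v^3 + 5*v^2/2 + v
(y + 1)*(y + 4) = y^2 + 5*y + 4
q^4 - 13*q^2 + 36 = (q - 3)*(q - 2)*(q + 2)*(q + 3)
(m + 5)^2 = m^2 + 10*m + 25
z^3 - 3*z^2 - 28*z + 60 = (z - 6)*(z - 2)*(z + 5)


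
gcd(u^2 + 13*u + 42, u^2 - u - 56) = u + 7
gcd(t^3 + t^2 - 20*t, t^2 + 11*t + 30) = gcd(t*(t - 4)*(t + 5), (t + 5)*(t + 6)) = t + 5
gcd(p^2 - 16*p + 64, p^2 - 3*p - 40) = p - 8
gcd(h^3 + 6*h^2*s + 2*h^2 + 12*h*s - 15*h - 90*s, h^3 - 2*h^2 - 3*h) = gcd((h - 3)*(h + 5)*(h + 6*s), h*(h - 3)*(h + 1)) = h - 3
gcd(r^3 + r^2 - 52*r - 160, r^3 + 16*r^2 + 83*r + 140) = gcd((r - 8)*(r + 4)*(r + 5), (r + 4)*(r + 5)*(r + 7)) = r^2 + 9*r + 20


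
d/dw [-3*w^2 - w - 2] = -6*w - 1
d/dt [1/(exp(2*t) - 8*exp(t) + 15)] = 2*(4 - exp(t))*exp(t)/(exp(2*t) - 8*exp(t) + 15)^2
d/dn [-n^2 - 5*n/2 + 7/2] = -2*n - 5/2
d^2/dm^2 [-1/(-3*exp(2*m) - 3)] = 4*(exp(2*m) - 1)*exp(2*m)/(3*(exp(2*m) + 1)^3)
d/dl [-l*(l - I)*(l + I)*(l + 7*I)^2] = -5*l^4 - 56*I*l^3 + 144*l^2 - 28*I*l + 49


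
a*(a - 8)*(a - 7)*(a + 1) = a^4 - 14*a^3 + 41*a^2 + 56*a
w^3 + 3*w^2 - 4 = (w - 1)*(w + 2)^2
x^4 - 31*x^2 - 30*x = x*(x - 6)*(x + 1)*(x + 5)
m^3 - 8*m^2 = m^2*(m - 8)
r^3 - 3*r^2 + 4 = (r - 2)^2*(r + 1)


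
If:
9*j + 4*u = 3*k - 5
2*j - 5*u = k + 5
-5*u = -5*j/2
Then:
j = -8/5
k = -21/5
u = -4/5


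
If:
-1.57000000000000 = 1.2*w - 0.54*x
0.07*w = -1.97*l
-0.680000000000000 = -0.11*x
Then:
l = -0.05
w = 1.47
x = 6.18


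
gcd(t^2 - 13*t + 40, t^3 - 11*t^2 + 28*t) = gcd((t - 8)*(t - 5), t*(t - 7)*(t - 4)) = 1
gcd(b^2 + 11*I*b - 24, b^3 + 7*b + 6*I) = 1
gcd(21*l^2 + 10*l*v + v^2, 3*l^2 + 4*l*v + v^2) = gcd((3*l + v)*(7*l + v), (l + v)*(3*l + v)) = 3*l + v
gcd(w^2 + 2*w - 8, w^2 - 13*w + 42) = 1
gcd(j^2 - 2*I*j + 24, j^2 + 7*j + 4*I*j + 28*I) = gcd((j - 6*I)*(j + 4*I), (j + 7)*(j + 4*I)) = j + 4*I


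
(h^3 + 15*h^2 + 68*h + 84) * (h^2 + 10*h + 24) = h^5 + 25*h^4 + 242*h^3 + 1124*h^2 + 2472*h + 2016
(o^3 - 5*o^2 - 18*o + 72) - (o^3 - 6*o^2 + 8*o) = o^2 - 26*o + 72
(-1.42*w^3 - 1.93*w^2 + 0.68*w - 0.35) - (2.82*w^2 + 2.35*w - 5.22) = -1.42*w^3 - 4.75*w^2 - 1.67*w + 4.87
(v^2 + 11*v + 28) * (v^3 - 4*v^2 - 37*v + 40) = v^5 + 7*v^4 - 53*v^3 - 479*v^2 - 596*v + 1120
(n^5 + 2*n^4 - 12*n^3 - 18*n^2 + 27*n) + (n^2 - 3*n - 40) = n^5 + 2*n^4 - 12*n^3 - 17*n^2 + 24*n - 40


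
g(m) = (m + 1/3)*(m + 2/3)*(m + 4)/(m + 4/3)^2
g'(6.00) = 1.06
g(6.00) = 7.85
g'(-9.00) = 1.07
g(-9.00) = -6.14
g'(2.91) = 1.16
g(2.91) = 4.45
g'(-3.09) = 2.88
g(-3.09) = 1.97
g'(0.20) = 1.62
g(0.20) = 0.83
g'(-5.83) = 1.23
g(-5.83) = -2.57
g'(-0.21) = 1.49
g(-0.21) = 0.17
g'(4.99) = 1.08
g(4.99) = 6.77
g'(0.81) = 1.46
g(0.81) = 1.77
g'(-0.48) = 0.47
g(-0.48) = -0.13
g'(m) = (m + 1/3)*(m + 2/3)/(m + 4/3)^2 - 2*(m + 1/3)*(m + 2/3)*(m + 4)/(m + 4/3)^3 + (m + 1/3)*(m + 4)/(m + 4/3)^2 + (m + 2/3)*(m + 4)/(m + 4/3)^2 = (27*m^3 + 108*m^2 + 246*m + 104)/(27*m^3 + 108*m^2 + 144*m + 64)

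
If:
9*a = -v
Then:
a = -v/9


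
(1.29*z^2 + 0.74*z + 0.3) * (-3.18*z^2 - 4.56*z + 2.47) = -4.1022*z^4 - 8.2356*z^3 - 1.1421*z^2 + 0.4598*z + 0.741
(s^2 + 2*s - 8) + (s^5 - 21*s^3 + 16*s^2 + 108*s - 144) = s^5 - 21*s^3 + 17*s^2 + 110*s - 152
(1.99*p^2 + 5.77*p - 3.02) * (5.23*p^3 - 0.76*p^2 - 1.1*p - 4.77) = 10.4077*p^5 + 28.6647*p^4 - 22.3688*p^3 - 13.5441*p^2 - 24.2009*p + 14.4054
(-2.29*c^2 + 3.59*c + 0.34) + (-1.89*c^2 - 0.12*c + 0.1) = -4.18*c^2 + 3.47*c + 0.44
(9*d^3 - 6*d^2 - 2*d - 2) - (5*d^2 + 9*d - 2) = 9*d^3 - 11*d^2 - 11*d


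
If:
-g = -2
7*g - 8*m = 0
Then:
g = 2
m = 7/4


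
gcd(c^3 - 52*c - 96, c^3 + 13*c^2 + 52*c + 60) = c^2 + 8*c + 12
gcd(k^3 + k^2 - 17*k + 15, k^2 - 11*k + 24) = k - 3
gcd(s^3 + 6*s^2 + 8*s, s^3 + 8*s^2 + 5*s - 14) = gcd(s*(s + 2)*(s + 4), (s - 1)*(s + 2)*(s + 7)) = s + 2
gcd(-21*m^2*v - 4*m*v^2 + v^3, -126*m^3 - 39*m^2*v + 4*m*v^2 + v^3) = 3*m + v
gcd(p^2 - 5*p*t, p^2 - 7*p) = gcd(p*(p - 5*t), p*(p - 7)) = p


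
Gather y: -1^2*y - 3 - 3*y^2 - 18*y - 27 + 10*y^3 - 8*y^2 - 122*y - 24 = 10*y^3 - 11*y^2 - 141*y - 54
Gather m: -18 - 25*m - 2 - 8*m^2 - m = -8*m^2 - 26*m - 20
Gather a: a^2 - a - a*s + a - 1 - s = a^2 - a*s - s - 1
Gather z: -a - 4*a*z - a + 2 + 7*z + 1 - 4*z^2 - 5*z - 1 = -2*a - 4*z^2 + z*(2 - 4*a) + 2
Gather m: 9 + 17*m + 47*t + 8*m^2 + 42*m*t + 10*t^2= 8*m^2 + m*(42*t + 17) + 10*t^2 + 47*t + 9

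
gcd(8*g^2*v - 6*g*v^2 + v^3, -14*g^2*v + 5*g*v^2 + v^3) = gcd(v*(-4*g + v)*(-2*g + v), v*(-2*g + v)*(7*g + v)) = -2*g*v + v^2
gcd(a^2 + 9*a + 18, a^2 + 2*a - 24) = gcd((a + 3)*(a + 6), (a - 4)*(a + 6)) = a + 6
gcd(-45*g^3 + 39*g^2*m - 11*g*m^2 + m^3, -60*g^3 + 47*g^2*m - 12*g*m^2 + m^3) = 15*g^2 - 8*g*m + m^2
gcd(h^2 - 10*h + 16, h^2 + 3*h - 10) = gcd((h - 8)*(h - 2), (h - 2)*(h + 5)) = h - 2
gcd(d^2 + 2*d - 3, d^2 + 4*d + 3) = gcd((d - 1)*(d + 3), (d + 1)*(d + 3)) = d + 3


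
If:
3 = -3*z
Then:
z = -1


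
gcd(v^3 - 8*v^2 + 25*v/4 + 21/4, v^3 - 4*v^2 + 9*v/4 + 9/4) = v^2 - v - 3/4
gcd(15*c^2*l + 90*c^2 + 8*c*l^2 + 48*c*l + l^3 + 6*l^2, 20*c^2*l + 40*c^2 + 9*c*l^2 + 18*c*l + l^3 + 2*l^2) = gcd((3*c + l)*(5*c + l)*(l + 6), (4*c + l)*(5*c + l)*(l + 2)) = 5*c + l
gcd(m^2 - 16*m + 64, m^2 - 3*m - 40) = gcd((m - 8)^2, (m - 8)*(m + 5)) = m - 8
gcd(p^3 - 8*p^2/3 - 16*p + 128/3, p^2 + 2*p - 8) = p + 4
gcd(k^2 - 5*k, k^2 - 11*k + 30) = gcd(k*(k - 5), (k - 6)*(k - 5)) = k - 5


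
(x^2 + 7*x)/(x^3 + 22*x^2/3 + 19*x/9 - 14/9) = 9*x/(9*x^2 + 3*x - 2)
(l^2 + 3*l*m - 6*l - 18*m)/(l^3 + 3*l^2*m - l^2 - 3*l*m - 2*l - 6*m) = (l - 6)/(l^2 - l - 2)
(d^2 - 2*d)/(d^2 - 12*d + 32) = d*(d - 2)/(d^2 - 12*d + 32)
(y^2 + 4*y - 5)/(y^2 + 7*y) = (y^2 + 4*y - 5)/(y*(y + 7))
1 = 1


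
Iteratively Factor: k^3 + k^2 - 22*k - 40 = (k + 4)*(k^2 - 3*k - 10) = (k - 5)*(k + 4)*(k + 2)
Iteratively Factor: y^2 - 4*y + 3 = (y - 3)*(y - 1)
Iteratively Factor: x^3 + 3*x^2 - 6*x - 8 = (x + 1)*(x^2 + 2*x - 8) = (x + 1)*(x + 4)*(x - 2)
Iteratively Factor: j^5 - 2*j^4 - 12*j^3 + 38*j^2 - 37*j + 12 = (j - 1)*(j^4 - j^3 - 13*j^2 + 25*j - 12) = (j - 1)^2*(j^3 - 13*j + 12) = (j - 1)^3*(j^2 + j - 12) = (j - 3)*(j - 1)^3*(j + 4)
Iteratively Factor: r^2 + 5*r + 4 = (r + 4)*(r + 1)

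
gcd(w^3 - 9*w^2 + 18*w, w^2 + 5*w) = w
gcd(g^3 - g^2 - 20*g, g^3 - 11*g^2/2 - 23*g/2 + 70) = g - 5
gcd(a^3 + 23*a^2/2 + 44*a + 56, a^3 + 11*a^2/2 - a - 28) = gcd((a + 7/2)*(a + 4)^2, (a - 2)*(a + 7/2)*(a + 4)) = a^2 + 15*a/2 + 14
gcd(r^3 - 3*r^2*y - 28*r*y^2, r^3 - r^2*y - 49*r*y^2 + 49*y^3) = -r + 7*y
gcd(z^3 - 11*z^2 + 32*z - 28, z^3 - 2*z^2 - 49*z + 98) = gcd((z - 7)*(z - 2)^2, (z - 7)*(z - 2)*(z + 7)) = z^2 - 9*z + 14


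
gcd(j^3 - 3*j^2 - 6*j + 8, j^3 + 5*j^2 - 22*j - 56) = j^2 - 2*j - 8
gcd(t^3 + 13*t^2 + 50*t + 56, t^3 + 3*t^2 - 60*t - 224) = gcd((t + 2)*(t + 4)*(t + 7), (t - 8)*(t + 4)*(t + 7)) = t^2 + 11*t + 28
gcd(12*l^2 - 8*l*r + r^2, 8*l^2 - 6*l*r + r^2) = -2*l + r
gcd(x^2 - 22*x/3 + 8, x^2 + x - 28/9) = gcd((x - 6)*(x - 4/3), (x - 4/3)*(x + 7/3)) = x - 4/3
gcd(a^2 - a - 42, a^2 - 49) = a - 7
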